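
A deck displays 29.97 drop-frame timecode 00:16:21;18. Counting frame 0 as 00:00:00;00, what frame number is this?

29418

Complete 10-minute blocks: 1, each 17982 frames → 17982.
Remaining 6 whole minutes in the current block: 1800 + 5 × 1798 = 10790 frames.
Within the current minute: 21 × 30 + 18 − 2 = 646 (labels ;00/;01 skipped at this minute). Total = 17982 + 10790 + 646 = 29418.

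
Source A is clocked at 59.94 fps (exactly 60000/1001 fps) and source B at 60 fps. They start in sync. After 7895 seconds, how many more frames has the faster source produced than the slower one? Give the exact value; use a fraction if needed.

A emits 60000/1001 × 7895 = 473700000/1001 frames; B emits 60 × 7895 = 473700.
Difference = 473700/1001 frames (≈ 473.2268); B is ahead of A.

473700/1001 frames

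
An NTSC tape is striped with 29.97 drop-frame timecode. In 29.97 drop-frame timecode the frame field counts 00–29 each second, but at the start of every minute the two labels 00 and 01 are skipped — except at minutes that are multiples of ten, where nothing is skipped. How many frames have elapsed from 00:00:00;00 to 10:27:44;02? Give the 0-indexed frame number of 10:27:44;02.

As if non-drop at 30 labels/s: (10 × 3600 + 27 × 60 + 44) × 30 + 2 = 1129922.
Minute boundaries passed: 627; those not divisible by 10: 627 − 62 = 565; dropped labels = 2 × 565 = 1130.
Actual frame index = 1129922 − 1130 = 1128792.

1128792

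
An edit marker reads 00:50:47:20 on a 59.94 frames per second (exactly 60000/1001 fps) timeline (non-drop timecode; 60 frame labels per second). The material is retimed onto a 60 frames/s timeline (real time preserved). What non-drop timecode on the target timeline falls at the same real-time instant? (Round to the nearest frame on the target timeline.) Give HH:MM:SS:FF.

00:50:50:23

Source frame index: (0×3600 + 50×60 + 47) × 60 + 20 = 182840.
Real time: 182840 / (60000/1001) = 4575571/1500 s.
Target frame: (4575571/1500) × (60) = 4575571/25 ≈ 183022.840 → 183023.
At 60 labels/s: frame 183023 → 00:50:50:23.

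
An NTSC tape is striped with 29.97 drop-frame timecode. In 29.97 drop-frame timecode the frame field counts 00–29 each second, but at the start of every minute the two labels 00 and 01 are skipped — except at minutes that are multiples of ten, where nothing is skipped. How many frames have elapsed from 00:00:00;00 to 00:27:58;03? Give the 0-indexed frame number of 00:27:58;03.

50293

Complete 10-minute blocks: 2, each 17982 frames → 35964.
Remaining 7 whole minutes in the current block: 1800 + 6 × 1798 = 12588 frames.
Within the current minute: 58 × 30 + 3 − 2 = 1741 (labels ;00/;01 skipped at this minute). Total = 35964 + 12588 + 1741 = 50293.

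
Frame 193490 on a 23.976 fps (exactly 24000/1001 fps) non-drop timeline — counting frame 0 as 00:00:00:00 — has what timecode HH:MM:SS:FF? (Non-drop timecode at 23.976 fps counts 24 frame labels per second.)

193490 ÷ 24 = 8062 full seconds, remainder 2 frames.
8062 s = 2 h 14 min 22 s.
Timecode: 02:14:22:02.

02:14:22:02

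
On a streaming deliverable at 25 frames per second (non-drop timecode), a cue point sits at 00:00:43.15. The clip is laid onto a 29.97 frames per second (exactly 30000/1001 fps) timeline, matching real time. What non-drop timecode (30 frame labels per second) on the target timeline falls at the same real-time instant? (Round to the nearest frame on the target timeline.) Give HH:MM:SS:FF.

00:00:43:17

Source frame index: (0×3600 + 0×60 + 43) × 25 + 15 = 1090.
Real time: 1090 / (25) = 218/5 s.
Target frame: (218/5) × (30000/1001) = 1308000/1001 ≈ 1306.693 → 1307.
At 30 labels/s: frame 1307 → 00:00:43:17.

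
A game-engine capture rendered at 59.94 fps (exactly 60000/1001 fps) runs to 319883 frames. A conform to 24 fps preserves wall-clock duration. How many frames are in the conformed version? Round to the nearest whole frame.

128081 frames

Frames at target rate = 319883 × (24) / (60000/1001) = 320202883/2500 ≈ 128081.153.
Nearest whole frame: 128081.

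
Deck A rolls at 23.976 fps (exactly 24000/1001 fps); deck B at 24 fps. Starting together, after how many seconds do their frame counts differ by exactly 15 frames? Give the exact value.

The gap grows by |24 − 24000/1001| = 24/1001 frames per second.
Time for a 15-frame gap: 15 ÷ (24/1001) = 625.625 s.

625.625 seconds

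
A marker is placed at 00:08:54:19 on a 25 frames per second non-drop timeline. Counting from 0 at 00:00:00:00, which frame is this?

Total seconds to the label: (0 × 3600 + 8 × 60 + 54) = 534.
Frame index = 534 × 25 + 19 = 13369.

13369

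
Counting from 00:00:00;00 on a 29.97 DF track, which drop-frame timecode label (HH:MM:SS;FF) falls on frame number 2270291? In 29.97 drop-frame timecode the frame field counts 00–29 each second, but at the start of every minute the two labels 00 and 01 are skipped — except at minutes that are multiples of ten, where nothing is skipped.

21:02:32;03

Each 10-minute DF block holds 10 × 60 × 30 − 9 × 2 = 17982 frames. 2270291 ÷ 17982 → 126 full blocks, remainder 4559.
Within the partial block the first minute is 1800 frames and each further minute 1798, so 2 further minute boundaries passed. Total skipped labels = 18 × 126 + 2 × 2 = 2272.
Non-drop label index = 2270291 + 2272 = 2272563; at 30 labels/s that is 21:02:32:03, i.e. DF 21:02:32;03.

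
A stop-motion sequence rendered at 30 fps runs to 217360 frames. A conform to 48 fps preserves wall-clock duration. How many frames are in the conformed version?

347776 frames

Target frames = source frames × (target rate / source rate) = 217360 × (48)/(30) = 217360 × 8/5 = 347776.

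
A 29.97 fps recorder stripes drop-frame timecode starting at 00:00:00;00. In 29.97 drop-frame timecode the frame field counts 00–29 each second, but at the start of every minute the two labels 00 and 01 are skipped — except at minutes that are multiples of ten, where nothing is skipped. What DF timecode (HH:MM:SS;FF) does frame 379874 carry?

Ten DF minutes hold 17982 frames, so frame 379874 lies in block 21 (frames 377622–395603) with 2252 frames into that block.
The block's first minute is 1800 frames and the rest 1798 each; 2252 frames reaches minute 1, so 21 × 18 + 1 × 2 = 380 labels have been skipped so far.
Adding those back, label number 379874 + 380 = 380254 at 30 labels/s is 12675 s + 4 f = 3 h 31 min 15 s frame 4, i.e. 03:31:15;04.

03:31:15;04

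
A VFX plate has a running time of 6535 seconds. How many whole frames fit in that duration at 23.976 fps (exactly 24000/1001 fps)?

Frames = 6535 × 24000/1001 = 156840000/1001 ≈ 156683.3167.
Complete frames: 156683.

156683 frames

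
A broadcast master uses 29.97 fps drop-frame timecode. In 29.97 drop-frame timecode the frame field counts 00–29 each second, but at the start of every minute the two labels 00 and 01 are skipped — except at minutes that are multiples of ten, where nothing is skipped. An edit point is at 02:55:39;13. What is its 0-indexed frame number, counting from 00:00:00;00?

315867

Complete 10-minute blocks: 17, each 17982 frames → 305694.
Remaining 5 whole minutes in the current block: 1800 + 4 × 1798 = 8992 frames.
Within the current minute: 39 × 30 + 13 − 2 = 1181 (labels ;00/;01 skipped at this minute). Total = 305694 + 8992 + 1181 = 315867.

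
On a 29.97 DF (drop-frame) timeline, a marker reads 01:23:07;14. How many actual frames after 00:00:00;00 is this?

149474

Complete 10-minute blocks: 8, each 17982 frames → 143856.
Remaining 3 whole minutes in the current block: 1800 + 2 × 1798 = 5396 frames.
Within the current minute: 7 × 30 + 14 − 2 = 222 (labels ;00/;01 skipped at this minute). Total = 143856 + 5396 + 222 = 149474.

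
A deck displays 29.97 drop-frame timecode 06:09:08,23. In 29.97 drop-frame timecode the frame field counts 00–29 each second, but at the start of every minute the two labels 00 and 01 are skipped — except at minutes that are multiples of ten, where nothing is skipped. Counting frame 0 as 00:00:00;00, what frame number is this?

Complete 10-minute blocks: 36, each 17982 frames → 647352.
Remaining 9 whole minutes in the current block: 1800 + 8 × 1798 = 16184 frames.
Within the current minute: 8 × 30 + 23 − 2 = 261 (labels ;00/;01 skipped at this minute). Total = 647352 + 16184 + 261 = 663797.

663797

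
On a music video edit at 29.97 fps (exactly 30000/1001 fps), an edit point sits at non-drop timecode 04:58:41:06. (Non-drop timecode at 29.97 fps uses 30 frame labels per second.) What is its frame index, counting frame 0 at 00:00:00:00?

537636

Total seconds to the label: (4 × 3600 + 58 × 60 + 41) = 17921.
Frame index = 17921 × 30 + 6 = 537636.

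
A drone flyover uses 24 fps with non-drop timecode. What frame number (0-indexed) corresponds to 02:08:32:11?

frame 185099

Total seconds to the label: (2 × 3600 + 8 × 60 + 32) = 7712.
Frame index = 7712 × 24 + 11 = 185099.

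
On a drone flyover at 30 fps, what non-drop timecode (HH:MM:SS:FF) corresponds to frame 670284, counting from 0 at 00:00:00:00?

670284 ÷ 30 = 22342 full seconds, remainder 24 frames.
22342 s = 6 h 12 min 22 s.
Timecode: 06:12:22:24.

06:12:22:24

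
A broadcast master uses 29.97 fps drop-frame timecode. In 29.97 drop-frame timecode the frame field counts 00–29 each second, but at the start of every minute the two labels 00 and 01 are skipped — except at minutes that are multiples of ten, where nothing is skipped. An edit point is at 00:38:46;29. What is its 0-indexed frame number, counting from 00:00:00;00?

Complete 10-minute blocks: 3, each 17982 frames → 53946.
Remaining 8 whole minutes in the current block: 1800 + 7 × 1798 = 14386 frames.
Within the current minute: 46 × 30 + 29 − 2 = 1407 (labels ;00/;01 skipped at this minute). Total = 53946 + 14386 + 1407 = 69739.

69739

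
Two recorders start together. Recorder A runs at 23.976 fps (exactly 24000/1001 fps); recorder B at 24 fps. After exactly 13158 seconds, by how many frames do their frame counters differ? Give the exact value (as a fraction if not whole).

A emits 24000/1001 × 13158 = 315792000/1001 frames; B emits 24 × 13158 = 315792.
Difference = 315792/1001 frames (≈ 315.4765); B is ahead of A.

315792/1001 frames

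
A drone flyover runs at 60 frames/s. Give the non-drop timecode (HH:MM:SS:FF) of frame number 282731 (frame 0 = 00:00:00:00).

01:18:32:11

282731 ÷ 60 = 4712 full seconds, remainder 11 frames.
4712 s = 1 h 18 min 32 s.
Timecode: 01:18:32:11.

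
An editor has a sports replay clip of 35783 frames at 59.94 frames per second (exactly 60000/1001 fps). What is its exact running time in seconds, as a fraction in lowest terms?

35818783/60000 seconds

Running time = 35783 ÷ (60000/1001) = 35783 × 1001/60000 = 35818783/60000 s.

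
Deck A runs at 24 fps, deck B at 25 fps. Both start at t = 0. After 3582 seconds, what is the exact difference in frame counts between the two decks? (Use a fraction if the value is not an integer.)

A emits 24 × 3582 = 85968 frames; B emits 25 × 3582 = 89550.
Difference = 3582 frames; B is ahead of A.

3582 frames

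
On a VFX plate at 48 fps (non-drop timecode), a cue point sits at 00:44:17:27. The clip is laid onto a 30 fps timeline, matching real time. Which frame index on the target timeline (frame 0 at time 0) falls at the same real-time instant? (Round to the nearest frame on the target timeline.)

Source frame index: (0×3600 + 44×60 + 17) × 48 + 27 = 127563.
Real time: 127563 / (48) = 42521/16 s.
Target frame: (42521/16) × (30) = 637815/8 ≈ 79726.875 → 79727.

frame 79727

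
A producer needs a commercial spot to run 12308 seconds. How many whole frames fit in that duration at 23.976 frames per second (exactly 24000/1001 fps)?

Frames = 12308 × 24000/1001 = 295392000/1001 ≈ 295096.9031.
Complete frames: 295096.

295096 frames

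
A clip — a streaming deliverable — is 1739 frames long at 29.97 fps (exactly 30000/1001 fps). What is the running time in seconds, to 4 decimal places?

Running time = 1739 × 1001/30000 = 1740739/30000 s ≈ 58.0246 s.

58.0246 seconds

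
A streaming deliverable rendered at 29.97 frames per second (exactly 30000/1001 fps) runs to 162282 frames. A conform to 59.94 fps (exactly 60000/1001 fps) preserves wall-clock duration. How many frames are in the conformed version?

324564 frames

Frames at target rate = 162282 × (60000/1001) / (30000/1001) = 324564.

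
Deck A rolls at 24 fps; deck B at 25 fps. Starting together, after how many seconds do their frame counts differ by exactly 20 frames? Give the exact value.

The gap grows by |25 − 24| = 1 frame per second.
Time for a 20-frame gap: 20 ÷ (1) = 20 s.

20 seconds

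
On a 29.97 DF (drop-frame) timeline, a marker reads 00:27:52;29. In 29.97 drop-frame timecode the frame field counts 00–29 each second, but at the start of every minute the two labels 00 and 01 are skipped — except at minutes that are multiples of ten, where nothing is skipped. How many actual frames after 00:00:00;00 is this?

50139

Complete 10-minute blocks: 2, each 17982 frames → 35964.
Remaining 7 whole minutes in the current block: 1800 + 6 × 1798 = 12588 frames.
Within the current minute: 52 × 30 + 29 − 2 = 1587 (labels ;00/;01 skipped at this minute). Total = 35964 + 12588 + 1587 = 50139.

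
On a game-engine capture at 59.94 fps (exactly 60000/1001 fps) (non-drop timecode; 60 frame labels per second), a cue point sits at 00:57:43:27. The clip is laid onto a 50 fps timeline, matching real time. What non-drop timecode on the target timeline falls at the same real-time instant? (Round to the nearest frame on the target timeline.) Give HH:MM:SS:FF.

Source frame index: (0×3600 + 57×60 + 43) × 60 + 27 = 207807.
Real time: 207807 / (60000/1001) = 69338269/20000 s.
Target frame: (69338269/20000) × (50) = 69338269/400 ≈ 173345.672 → 173346.
At 50 labels/s: frame 173346 → 00:57:46:46.

00:57:46:46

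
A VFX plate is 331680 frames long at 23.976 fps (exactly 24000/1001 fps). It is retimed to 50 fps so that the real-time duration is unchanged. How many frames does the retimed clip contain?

691691 frames

Target frames = source frames × (target rate / source rate) = 331680 × (50)/(24000/1001) = 331680 × 1001/480 = 691691.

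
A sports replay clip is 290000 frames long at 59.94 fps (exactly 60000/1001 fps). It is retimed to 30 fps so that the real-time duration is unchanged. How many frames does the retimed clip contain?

Target frames = source frames × (target rate / source rate) = 290000 × (30)/(60000/1001) = 290000 × 1001/2000 = 145145.

145145 frames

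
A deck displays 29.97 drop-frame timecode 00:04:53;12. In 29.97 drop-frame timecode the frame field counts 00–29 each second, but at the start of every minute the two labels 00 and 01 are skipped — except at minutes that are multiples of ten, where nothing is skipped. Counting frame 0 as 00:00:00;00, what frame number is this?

Complete 10-minute blocks: 0, each 17982 frames → 0.
Remaining 4 whole minutes in the current block: 1800 + 3 × 1798 = 7194 frames.
Within the current minute: 53 × 30 + 12 − 2 = 1600 (labels ;00/;01 skipped at this minute). Total = 0 + 7194 + 1600 = 8794.

8794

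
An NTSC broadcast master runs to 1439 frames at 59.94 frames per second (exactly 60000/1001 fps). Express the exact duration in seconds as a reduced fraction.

Running time = 1439 ÷ (60000/1001) = 1439 × 1001/60000 = 1440439/60000 s.

1440439/60000 seconds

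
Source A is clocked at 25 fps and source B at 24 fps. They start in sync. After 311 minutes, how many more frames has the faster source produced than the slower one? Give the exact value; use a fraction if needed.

18660 frames

311 min = 18660 s.
A emits 25 × 18660 = 466500 frames; B emits 24 × 18660 = 447840.
Difference = 18660 frames; B is behind A.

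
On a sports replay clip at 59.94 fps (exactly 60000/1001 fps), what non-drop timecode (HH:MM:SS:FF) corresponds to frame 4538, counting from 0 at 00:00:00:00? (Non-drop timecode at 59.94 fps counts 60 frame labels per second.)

4538 ÷ 60 = 75 full seconds, remainder 38 frames.
75 s = 0 h 1 min 15 s.
Timecode: 00:01:15:38.

00:01:15:38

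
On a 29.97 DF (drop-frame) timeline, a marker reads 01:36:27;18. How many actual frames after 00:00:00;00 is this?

173454

Complete 10-minute blocks: 9, each 17982 frames → 161838.
Remaining 6 whole minutes in the current block: 1800 + 5 × 1798 = 10790 frames.
Within the current minute: 27 × 30 + 18 − 2 = 826 (labels ;00/;01 skipped at this minute). Total = 161838 + 10790 + 826 = 173454.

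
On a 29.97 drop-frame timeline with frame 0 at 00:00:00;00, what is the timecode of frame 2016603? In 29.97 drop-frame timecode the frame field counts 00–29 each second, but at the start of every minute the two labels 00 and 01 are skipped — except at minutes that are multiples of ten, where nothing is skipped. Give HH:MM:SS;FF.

Ten DF minutes hold 17982 frames, so frame 2016603 lies in block 112 (frames 2013984–2031965) with 2619 frames into that block.
The block's first minute is 1800 frames and the rest 1798 each; 2619 frames reaches minute 1, so 112 × 18 + 1 × 2 = 2018 labels have been skipped so far.
Adding those back, label number 2016603 + 2018 = 2018621 at 30 labels/s is 67287 s + 11 f = 18 h 41 min 27 s frame 11, i.e. 18:41:27;11.

18:41:27;11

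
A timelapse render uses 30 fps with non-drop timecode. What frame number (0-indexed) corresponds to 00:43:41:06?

Total seconds to the label: (0 × 3600 + 43 × 60 + 41) = 2621.
Frame index = 2621 × 30 + 6 = 78636.

frame 78636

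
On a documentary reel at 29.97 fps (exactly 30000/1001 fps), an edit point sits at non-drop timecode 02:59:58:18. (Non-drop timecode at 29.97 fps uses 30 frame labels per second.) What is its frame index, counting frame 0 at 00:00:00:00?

323958

Total seconds to the label: (2 × 3600 + 59 × 60 + 58) = 10798.
Frame index = 10798 × 30 + 18 = 323958.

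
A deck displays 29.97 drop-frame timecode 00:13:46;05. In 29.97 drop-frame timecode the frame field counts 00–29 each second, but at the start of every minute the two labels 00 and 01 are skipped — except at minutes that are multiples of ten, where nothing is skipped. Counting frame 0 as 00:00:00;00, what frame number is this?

As if non-drop at 30 labels/s: (0 × 3600 + 13 × 60 + 46) × 30 + 5 = 24785.
Minute boundaries passed: 13; those not divisible by 10: 13 − 1 = 12; dropped labels = 2 × 12 = 24.
Actual frame index = 24785 − 24 = 24761.

24761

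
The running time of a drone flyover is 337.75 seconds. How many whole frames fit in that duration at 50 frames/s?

Frames = 337.75 × 50 = 33775/2 ≈ 16887.5000.
Complete frames: 16887.

16887 frames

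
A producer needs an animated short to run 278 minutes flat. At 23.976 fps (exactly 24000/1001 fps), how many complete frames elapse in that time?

278 min = 16680 s.
Frames = 16680 × 24000/1001 = 400320000/1001 ≈ 399920.0799.
Complete frames: 399920.

399920 frames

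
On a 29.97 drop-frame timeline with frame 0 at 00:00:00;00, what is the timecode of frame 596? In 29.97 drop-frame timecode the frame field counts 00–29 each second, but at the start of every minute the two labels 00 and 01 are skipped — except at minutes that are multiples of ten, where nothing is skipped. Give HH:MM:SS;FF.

Each 10-minute DF block holds 10 × 60 × 30 − 9 × 2 = 17982 frames. 596 ÷ 17982 → 0 full blocks, remainder 596.
Within the partial block the first minute is 1800 frames and each further minute 1798, so 0 further minute boundaries passed. Total skipped labels = 18 × 0 + 2 × 0 = 0.
Non-drop label index = 596 + 0 = 596; at 30 labels/s that is 00:00:19:26, i.e. DF 00:00:19;26.

00:00:19;26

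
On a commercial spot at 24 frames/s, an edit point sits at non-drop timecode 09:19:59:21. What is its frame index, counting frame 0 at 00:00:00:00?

frame 806397

Total seconds to the label: (9 × 3600 + 19 × 60 + 59) = 33599.
Frame index = 33599 × 24 + 21 = 806397.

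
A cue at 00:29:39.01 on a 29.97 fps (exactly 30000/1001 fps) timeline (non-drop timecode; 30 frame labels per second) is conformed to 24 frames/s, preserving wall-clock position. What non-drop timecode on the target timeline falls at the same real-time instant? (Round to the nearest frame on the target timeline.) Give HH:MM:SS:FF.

Source frame index: (0×3600 + 29×60 + 39) × 30 + 1 = 53371.
Real time: 53371 / (30000/1001) = 53424371/30000 s.
Target frame: (53424371/30000) × (24) = 53424371/1250 ≈ 42739.497 → 42739.
At 24 labels/s: frame 42739 → 00:29:40:19.

00:29:40:19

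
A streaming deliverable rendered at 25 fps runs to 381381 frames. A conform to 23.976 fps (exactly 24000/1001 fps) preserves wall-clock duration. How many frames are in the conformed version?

Target frames = source frames × (target rate / source rate) = 381381 × (24000/1001)/(25) = 381381 × 960/1001 = 365760.

365760 frames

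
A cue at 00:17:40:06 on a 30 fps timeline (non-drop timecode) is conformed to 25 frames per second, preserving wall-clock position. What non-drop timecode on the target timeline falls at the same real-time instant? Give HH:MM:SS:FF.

Source frame index: (0×3600 + 17×60 + 40) × 30 + 6 = 31806.
Real time: 31806 / (30) = 5301/5 s.
Target frame: (5301/5) × (25) = 26505.
At 25 labels/s: frame 26505 → 00:17:40:05.

00:17:40:05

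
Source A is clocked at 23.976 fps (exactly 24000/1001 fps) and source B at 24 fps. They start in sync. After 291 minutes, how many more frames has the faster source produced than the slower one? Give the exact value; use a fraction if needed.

419040/1001 frames

291 min = 17460 s.
A emits 24000/1001 × 17460 = 419040000/1001 frames; B emits 24 × 17460 = 419040.
Difference = 419040/1001 frames (≈ 418.6214); B is ahead of A.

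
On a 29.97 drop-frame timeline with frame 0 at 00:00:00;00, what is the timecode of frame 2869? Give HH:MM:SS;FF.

00:01:35;21

Each 10-minute DF block holds 10 × 60 × 30 − 9 × 2 = 17982 frames. 2869 ÷ 17982 → 0 full blocks, remainder 2869.
Within the partial block the first minute is 1800 frames and each further minute 1798, so 1 further minute boundary passed. Total skipped labels = 18 × 0 + 2 × 1 = 2.
Non-drop label index = 2869 + 2 = 2871; at 30 labels/s that is 00:01:35:21, i.e. DF 00:01:35;21.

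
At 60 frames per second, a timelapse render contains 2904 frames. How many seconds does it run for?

48.4 seconds

Running time = 2904 / (60) = 48.4 s.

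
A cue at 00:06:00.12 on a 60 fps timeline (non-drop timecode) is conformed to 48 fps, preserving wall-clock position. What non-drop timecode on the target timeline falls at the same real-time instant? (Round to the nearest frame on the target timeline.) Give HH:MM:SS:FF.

Source frame index: (0×3600 + 6×60 + 0) × 60 + 12 = 21612.
Real time: 21612 / (60) = 1801/5 s.
Target frame: (1801/5) × (48) = 86448/5 ≈ 17289.600 → 17290.
At 48 labels/s: frame 17290 → 00:06:00:10.

00:06:00:10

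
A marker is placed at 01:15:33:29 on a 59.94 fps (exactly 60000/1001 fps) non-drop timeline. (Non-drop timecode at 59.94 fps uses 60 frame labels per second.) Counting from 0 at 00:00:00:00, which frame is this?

Total seconds to the label: (1 × 3600 + 15 × 60 + 33) = 4533.
Frame index = 4533 × 60 + 29 = 272009.

272009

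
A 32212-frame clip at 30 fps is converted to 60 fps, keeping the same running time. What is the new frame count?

Target frames = source frames × (target rate / source rate) = 32212 × (60)/(30) = 32212 × 2 = 64424.

64424 frames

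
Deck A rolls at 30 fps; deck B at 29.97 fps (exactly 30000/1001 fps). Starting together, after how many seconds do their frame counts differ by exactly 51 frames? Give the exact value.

1701.7 seconds

The gap grows by |30000/1001 − 30| = 30/1001 frames per second.
Time for a 51-frame gap: 51 ÷ (30/1001) = 1701.7 s.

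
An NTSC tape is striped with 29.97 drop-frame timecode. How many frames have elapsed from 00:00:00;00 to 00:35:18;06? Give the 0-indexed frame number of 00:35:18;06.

Complete 10-minute blocks: 3, each 17982 frames → 53946.
Remaining 5 whole minutes in the current block: 1800 + 4 × 1798 = 8992 frames.
Within the current minute: 18 × 30 + 6 − 2 = 544 (labels ;00/;01 skipped at this minute). Total = 53946 + 8992 + 544 = 63482.

63482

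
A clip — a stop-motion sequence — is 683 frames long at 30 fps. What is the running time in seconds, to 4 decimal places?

22.7667 seconds

Running time = 683 × 1/30 = 683/30 s ≈ 22.7667 s.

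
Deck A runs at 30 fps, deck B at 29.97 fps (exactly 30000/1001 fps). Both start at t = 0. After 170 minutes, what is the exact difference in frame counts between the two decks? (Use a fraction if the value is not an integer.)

306000/1001 frames

170 min = 10200 s.
A emits 30 × 10200 = 306000 frames; B emits 30000/1001 × 10200 = 306000000/1001.
Difference = 306000/1001 frames (≈ 305.6943); B is behind A.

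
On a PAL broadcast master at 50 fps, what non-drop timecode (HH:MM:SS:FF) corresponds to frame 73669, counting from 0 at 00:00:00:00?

73669 ÷ 50 = 1473 full seconds, remainder 19 frames.
1473 s = 0 h 24 min 33 s.
Timecode: 00:24:33:19.

00:24:33:19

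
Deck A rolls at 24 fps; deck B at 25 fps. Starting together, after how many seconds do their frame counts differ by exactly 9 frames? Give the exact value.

9 seconds

The gap grows by |25 − 24| = 1 frame per second.
Time for a 9-frame gap: 9 ÷ (1) = 9 s.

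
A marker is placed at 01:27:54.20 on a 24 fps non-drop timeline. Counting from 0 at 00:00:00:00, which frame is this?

frame 126596

Total seconds to the label: (1 × 3600 + 27 × 60 + 54) = 5274.
Frame index = 5274 × 24 + 20 = 126596.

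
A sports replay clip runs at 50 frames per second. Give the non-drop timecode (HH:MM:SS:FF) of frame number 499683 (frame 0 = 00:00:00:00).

02:46:33:33

499683 ÷ 50 = 9993 full seconds, remainder 33 frames.
9993 s = 2 h 46 min 33 s.
Timecode: 02:46:33:33.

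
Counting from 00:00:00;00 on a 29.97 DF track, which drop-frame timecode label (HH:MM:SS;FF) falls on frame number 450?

Each 10-minute DF block holds 10 × 60 × 30 − 9 × 2 = 17982 frames. 450 ÷ 17982 → 0 full blocks, remainder 450.
Within the partial block the first minute is 1800 frames and each further minute 1798, so 0 further minute boundaries passed. Total skipped labels = 18 × 0 + 2 × 0 = 0.
Non-drop label index = 450 + 0 = 450; at 30 labels/s that is 00:00:15:00, i.e. DF 00:00:15;00.

00:00:15;00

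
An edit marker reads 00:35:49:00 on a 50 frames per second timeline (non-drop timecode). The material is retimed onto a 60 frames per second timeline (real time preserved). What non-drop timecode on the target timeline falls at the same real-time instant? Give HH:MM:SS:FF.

00:35:49:00

Source frame index: (0×3600 + 35×60 + 49) × 50 + 0 = 107450.
Real time: 107450 / (50) = 2149 s.
Target frame: (2149) × (60) = 128940.
At 60 labels/s: frame 128940 → 00:35:49:00.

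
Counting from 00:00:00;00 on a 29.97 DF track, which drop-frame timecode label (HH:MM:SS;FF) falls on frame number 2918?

00:01:37;10

Each 10-minute DF block holds 10 × 60 × 30 − 9 × 2 = 17982 frames. 2918 ÷ 17982 → 0 full blocks, remainder 2918.
Within the partial block the first minute is 1800 frames and each further minute 1798, so 1 further minute boundary passed. Total skipped labels = 18 × 0 + 2 × 1 = 2.
Non-drop label index = 2918 + 2 = 2920; at 30 labels/s that is 00:01:37:10, i.e. DF 00:01:37;10.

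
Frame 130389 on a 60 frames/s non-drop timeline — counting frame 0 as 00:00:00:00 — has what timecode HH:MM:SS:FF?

00:36:13:09

130389 ÷ 60 = 2173 full seconds, remainder 9 frames.
2173 s = 0 h 36 min 13 s.
Timecode: 00:36:13:09.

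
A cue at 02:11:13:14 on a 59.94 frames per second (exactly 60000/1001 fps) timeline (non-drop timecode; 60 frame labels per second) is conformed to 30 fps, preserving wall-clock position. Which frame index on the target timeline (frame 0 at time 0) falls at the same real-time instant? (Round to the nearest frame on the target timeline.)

frame 236433

Source frame index: (2×3600 + 11×60 + 13) × 60 + 14 = 472394.
Real time: 472394 / (60000/1001) = 236433197/30000 s.
Target frame: (236433197/30000) × (30) = 236433197/1000 ≈ 236433.197 → 236433.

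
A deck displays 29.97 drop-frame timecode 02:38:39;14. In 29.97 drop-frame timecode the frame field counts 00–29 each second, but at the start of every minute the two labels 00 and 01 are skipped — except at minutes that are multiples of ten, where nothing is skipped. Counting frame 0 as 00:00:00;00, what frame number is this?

285298

Complete 10-minute blocks: 15, each 17982 frames → 269730.
Remaining 8 whole minutes in the current block: 1800 + 7 × 1798 = 14386 frames.
Within the current minute: 39 × 30 + 14 − 2 = 1182 (labels ;00/;01 skipped at this minute). Total = 269730 + 14386 + 1182 = 285298.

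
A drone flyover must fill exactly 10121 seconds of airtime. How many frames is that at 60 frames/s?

607260 frames

Frames = 10121 × 60 = 607260.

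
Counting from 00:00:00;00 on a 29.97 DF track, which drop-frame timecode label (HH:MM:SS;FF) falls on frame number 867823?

Ten DF minutes hold 17982 frames, so frame 867823 lies in block 48 (frames 863136–881117) with 4687 frames into that block.
The block's first minute is 1800 frames and the rest 1798 each; 4687 frames reaches minute 2, so 48 × 18 + 2 × 2 = 868 labels have been skipped so far.
Adding those back, label number 867823 + 868 = 868691 at 30 labels/s is 28956 s + 11 f = 8 h 2 min 36 s frame 11, i.e. 08:02:36;11.

08:02:36;11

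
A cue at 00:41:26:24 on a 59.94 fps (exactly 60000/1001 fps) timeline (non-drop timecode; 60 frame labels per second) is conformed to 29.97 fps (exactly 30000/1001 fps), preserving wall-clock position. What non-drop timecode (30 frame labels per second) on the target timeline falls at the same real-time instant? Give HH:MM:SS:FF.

00:41:26:12

Source frame index: (0×3600 + 41×60 + 26) × 60 + 24 = 149184.
Real time: 149184 / (60000/1001) = 1555554/625 s.
Target frame: (1555554/625) × (30000/1001) = 74592.
At 30 labels/s: frame 74592 → 00:41:26:12.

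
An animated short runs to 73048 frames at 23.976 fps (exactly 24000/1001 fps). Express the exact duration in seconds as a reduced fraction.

Running time = 73048 ÷ (24000/1001) = 73048 × 1001/24000 = 9140131/3000 s.

9140131/3000 seconds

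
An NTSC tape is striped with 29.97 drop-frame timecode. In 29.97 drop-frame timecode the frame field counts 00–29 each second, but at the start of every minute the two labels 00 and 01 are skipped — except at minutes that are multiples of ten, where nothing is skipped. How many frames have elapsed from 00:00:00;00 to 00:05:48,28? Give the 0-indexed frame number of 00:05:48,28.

Complete 10-minute blocks: 0, each 17982 frames → 0.
Remaining 5 whole minutes in the current block: 1800 + 4 × 1798 = 8992 frames.
Within the current minute: 48 × 30 + 28 − 2 = 1466 (labels ;00/;01 skipped at this minute). Total = 0 + 8992 + 1466 = 10458.

10458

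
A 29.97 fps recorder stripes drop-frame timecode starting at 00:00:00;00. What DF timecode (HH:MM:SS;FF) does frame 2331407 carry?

Ten DF minutes hold 17982 frames, so frame 2331407 lies in block 129 (frames 2319678–2337659) with 11729 frames into that block.
The block's first minute is 1800 frames and the rest 1798 each; 11729 frames reaches minute 6, so 129 × 18 + 6 × 2 = 2334 labels have been skipped so far.
Adding those back, label number 2331407 + 2334 = 2333741 at 30 labels/s is 77791 s + 11 f = 21 h 36 min 31 s frame 11, i.e. 21:36:31;11.

21:36:31;11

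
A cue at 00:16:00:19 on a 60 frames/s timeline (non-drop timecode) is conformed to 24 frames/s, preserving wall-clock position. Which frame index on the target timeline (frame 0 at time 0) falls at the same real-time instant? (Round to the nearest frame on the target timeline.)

frame 23048

Source frame index: (0×3600 + 16×60 + 0) × 60 + 19 = 57619.
Real time: 57619 / (60) = 57619/60 s.
Target frame: (57619/60) × (24) = 115238/5 ≈ 23047.600 → 23048.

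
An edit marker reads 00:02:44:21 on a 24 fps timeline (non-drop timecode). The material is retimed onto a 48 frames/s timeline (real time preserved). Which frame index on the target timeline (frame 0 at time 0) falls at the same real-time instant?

Source frame index: (0×3600 + 2×60 + 44) × 24 + 21 = 3957.
Real time: 3957 / (24) = 1319/8 s.
Target frame: (1319/8) × (48) = 7914.

frame 7914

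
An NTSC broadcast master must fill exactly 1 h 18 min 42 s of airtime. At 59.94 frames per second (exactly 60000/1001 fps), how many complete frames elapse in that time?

1 h 18 min 42 s = 4722 s.
Frames = 4722 × 60000/1001 = 283320000/1001 ≈ 283036.9630.
Complete frames: 283036.

283036 frames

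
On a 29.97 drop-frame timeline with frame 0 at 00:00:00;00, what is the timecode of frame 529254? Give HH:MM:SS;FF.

04:54:19;14

Ten DF minutes hold 17982 frames, so frame 529254 lies in block 29 (frames 521478–539459) with 7776 frames into that block.
The block's first minute is 1800 frames and the rest 1798 each; 7776 frames reaches minute 4, so 29 × 18 + 4 × 2 = 530 labels have been skipped so far.
Adding those back, label number 529254 + 530 = 529784 at 30 labels/s is 17659 s + 14 f = 4 h 54 min 19 s frame 14, i.e. 04:54:19;14.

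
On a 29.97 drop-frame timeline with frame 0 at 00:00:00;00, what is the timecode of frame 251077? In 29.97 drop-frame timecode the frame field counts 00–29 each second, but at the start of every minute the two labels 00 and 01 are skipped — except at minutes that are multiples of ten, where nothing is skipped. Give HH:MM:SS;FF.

02:19:37;19

Each 10-minute DF block holds 10 × 60 × 30 − 9 × 2 = 17982 frames. 251077 ÷ 17982 → 13 full blocks, remainder 17311.
Within the partial block the first minute is 1800 frames and each further minute 1798, so 9 further minute boundaries passed. Total skipped labels = 18 × 13 + 2 × 9 = 252.
Non-drop label index = 251077 + 252 = 251329; at 30 labels/s that is 02:19:37:19, i.e. DF 02:19:37;19.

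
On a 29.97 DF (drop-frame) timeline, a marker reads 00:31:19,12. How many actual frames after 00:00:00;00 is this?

As if non-drop at 30 labels/s: (0 × 3600 + 31 × 60 + 19) × 30 + 12 = 56382.
Minute boundaries passed: 31; those not divisible by 10: 31 − 3 = 28; dropped labels = 2 × 28 = 56.
Actual frame index = 56382 − 56 = 56326.

56326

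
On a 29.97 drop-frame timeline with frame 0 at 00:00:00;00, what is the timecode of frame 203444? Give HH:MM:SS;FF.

01:53:08;08

Each 10-minute DF block holds 10 × 60 × 30 − 9 × 2 = 17982 frames. 203444 ÷ 17982 → 11 full blocks, remainder 5642.
Within the partial block the first minute is 1800 frames and each further minute 1798, so 3 further minute boundaries passed. Total skipped labels = 18 × 11 + 2 × 3 = 204.
Non-drop label index = 203444 + 204 = 203648; at 30 labels/s that is 01:53:08:08, i.e. DF 01:53:08;08.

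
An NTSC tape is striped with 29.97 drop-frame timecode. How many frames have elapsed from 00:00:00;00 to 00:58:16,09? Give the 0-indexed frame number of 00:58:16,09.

104783

As if non-drop at 30 labels/s: (0 × 3600 + 58 × 60 + 16) × 30 + 9 = 104889.
Minute boundaries passed: 58; those not divisible by 10: 58 − 5 = 53; dropped labels = 2 × 53 = 106.
Actual frame index = 104889 − 106 = 104783.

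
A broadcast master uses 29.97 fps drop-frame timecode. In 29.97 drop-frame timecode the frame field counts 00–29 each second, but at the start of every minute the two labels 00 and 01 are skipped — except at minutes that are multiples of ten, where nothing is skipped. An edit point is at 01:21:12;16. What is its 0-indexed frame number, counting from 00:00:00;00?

As if non-drop at 30 labels/s: (1 × 3600 + 21 × 60 + 12) × 30 + 16 = 146176.
Minute boundaries passed: 81; those not divisible by 10: 81 − 8 = 73; dropped labels = 2 × 73 = 146.
Actual frame index = 146176 − 146 = 146030.

146030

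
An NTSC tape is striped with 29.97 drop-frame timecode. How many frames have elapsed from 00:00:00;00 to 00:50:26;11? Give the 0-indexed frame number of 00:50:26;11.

As if non-drop at 30 labels/s: (0 × 3600 + 50 × 60 + 26) × 30 + 11 = 90791.
Minute boundaries passed: 50; those not divisible by 10: 50 − 5 = 45; dropped labels = 2 × 45 = 90.
Actual frame index = 90791 − 90 = 90701.

90701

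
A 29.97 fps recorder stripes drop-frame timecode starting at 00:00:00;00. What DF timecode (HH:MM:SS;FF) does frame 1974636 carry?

Each 10-minute DF block holds 10 × 60 × 30 − 9 × 2 = 17982 frames. 1974636 ÷ 17982 → 109 full blocks, remainder 14598.
Within the partial block the first minute is 1800 frames and each further minute 1798, so 8 further minute boundaries passed. Total skipped labels = 18 × 109 + 2 × 8 = 1978.
Non-drop label index = 1974636 + 1978 = 1976614; at 30 labels/s that is 18:18:07:04, i.e. DF 18:18:07;04.

18:18:07;04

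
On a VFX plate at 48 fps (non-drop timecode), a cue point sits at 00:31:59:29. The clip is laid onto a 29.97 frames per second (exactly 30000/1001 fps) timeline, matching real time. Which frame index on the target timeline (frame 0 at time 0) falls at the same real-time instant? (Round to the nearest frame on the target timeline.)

Source frame index: (0×3600 + 31×60 + 59) × 48 + 29 = 92141.
Real time: 92141 / (48) = 92141/48 s.
Target frame: (92141/48) × (30000/1001) = 8226875/143 ≈ 57530.594 → 57531.

frame 57531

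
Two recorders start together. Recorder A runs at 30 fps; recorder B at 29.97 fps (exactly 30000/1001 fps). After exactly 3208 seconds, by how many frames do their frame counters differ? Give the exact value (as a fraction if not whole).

96240/1001 frames

A emits 30 × 3208 = 96240 frames; B emits 30000/1001 × 3208 = 96240000/1001.
Difference = 96240/1001 frames (≈ 96.1439); B is behind A.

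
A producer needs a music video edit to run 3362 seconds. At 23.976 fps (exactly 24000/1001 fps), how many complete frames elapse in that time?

80607 frames

Frames = 3362 × 24000/1001 = 80688000/1001 ≈ 80607.3926.
Complete frames: 80607.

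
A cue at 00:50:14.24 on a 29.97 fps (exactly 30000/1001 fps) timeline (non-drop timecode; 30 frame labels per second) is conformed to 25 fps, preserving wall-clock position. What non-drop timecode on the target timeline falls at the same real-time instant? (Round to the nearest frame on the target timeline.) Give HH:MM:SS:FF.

00:50:17:20

Source frame index: (0×3600 + 50×60 + 14) × 30 + 24 = 90444.
Real time: 90444 / (30000/1001) = 7544537/2500 s.
Target frame: (7544537/2500) × (25) = 7544537/100 ≈ 75445.370 → 75445.
At 25 labels/s: frame 75445 → 00:50:17:20.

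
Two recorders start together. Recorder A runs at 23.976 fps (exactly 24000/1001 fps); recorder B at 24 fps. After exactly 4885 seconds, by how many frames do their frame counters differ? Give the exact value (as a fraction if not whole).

A emits 24000/1001 × 4885 = 117240000/1001 frames; B emits 24 × 4885 = 117240.
Difference = 117240/1001 frames (≈ 117.1229); B is ahead of A.

117240/1001 frames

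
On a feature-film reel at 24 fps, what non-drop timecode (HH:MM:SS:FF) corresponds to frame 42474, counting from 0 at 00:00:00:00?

00:29:29:18

42474 ÷ 24 = 1769 full seconds, remainder 18 frames.
1769 s = 0 h 29 min 29 s.
Timecode: 00:29:29:18.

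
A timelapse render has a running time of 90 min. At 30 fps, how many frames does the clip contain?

162000 frames

90 min = 5400 s.
Frames = 5400 × 30 = 162000.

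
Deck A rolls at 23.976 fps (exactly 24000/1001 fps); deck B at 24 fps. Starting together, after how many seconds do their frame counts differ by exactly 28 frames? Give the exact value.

The gap grows by |24 − 24000/1001| = 24/1001 frames per second.
Time for a 28-frame gap: 28 ÷ (24/1001) = 7007/6 s.

7007/6 seconds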